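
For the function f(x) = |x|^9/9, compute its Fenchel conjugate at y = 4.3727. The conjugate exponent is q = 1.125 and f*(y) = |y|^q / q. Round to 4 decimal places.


The conjugate exponent q satisfies 1/p + 1/q = 1.
p = 9, so q = 9/(9 - 1) = 1.125
|y|^q = 4.3727^1.125 = 5.2583
f*(4.3727) = 5.2583 / 1.125 = 4.674


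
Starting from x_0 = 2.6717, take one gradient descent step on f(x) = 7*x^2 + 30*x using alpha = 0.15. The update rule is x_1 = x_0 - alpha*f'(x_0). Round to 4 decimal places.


We compute the gradient at x_0 and apply the update.
f'(x) = 14*x + 30
f'(2.6717) = 14*2.6717 + 30 = 67.4038
x_1 = 2.6717 - 0.15*67.4038 = -7.4389


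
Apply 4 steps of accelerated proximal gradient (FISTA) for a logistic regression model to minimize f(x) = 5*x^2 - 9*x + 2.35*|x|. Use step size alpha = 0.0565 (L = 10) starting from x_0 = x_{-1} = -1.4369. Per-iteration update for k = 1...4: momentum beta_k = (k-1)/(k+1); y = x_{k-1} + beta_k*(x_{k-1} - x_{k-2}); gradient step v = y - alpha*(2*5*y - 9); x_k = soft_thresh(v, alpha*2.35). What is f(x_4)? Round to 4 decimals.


FISTA on f(x) = 5*x^2 - 9*x + 2.35*|x|
L = 10, alpha = 0.0565
Iteration 1: beta = 0.0, y = -1.4369 + 0.0*(-1.4369 + 1.4369) = -1.4369
  grad(y) = -23.369, v = y - alpha*grad = -0.1166
  prox(v) = soft_thresh(-0.1166, 0.1328) = 0.0
Iteration 2: beta = 0.3333, y = 0.0 + 0.3333*(0.0 + 1.4369) = 0.479
  grad(y) = -4.2103, v = y - alpha*grad = 0.7169
  prox(v) = soft_thresh(0.7169, 0.1328) = 0.5841
Iteration 3: beta = 0.5, y = 0.5841 + 0.5*(0.5841 - 0.0) = 0.8761
  grad(y) = -0.2389, v = y - alpha*grad = 0.8896
  prox(v) = soft_thresh(0.8896, 0.1328) = 0.7568
Iteration 4: beta = 0.6, y = 0.7568 + 0.6*(0.7568 - 0.5841) = 0.8605
  grad(y) = -0.3951, v = y - alpha*grad = 0.8828
  prox(v) = soft_thresh(0.8828, 0.1328) = 0.75
f(x_4) = 5*0.75^2 - 9*0.75 + 2.35*|0.75| = -2.175


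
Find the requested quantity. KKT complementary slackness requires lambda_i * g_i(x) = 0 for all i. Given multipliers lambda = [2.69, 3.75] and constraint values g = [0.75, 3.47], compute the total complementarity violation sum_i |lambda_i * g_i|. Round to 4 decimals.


KKT complementary slackness check:
lambda_1 * g_1 = 2.69 * 0.75 = 2.0175
lambda_2 * g_2 = 3.75 * 3.47 = 13.0125
Total violation = 2.0175 + 13.0125 = 15.03


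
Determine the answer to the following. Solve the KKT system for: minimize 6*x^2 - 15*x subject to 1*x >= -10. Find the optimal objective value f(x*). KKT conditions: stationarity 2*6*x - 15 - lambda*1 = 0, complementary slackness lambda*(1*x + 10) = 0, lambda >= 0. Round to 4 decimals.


Step 1: Try lambda = 0 (constraint inactive).
Stationarity: 2*6*x - 15 = 0
x* = 15/(2*6) = 1.25
Check constraint: 1*1.25 = 1.25 >= -10 -- satisfied.
Step 2: Compute optimal value.
f(x*) = 6*1.25^2 - 15*1.25 = -9.375


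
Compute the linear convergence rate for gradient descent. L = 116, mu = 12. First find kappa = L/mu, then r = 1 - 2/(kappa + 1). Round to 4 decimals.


Step 1: Compute the condition number.
kappa = L/mu = 116/12 = 9.6667
Step 2: Compute the convergence rate.
r = 1 - 2/(kappa + 1) = 1 - 2*mu/(L + mu) = (L - mu)/(L + mu) = 104/128 = 0.8125


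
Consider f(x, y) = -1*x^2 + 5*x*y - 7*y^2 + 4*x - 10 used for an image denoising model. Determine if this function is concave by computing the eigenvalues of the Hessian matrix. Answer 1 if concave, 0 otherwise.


The Hessian of f(x,y) = -1*x^2 + 5*x*y - 7*y^2 + 4*x - 10 is:
H = [[-2, 5], [5, -14]]
Trace = -2 - 14 = -16
Determinant = -2*-14 - (5)^2 = 3
Discriminant = (-16)^2 - 4*3 = 244.0
Eigenvalues: lambda_1 = -15.8102, lambda_2 = -0.1898
The function is concave.

1


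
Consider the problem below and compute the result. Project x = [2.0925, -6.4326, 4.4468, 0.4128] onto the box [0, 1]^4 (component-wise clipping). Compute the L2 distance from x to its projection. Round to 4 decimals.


Project each component onto [0, 1].
clip(2.0925) = 1.0, clip(-6.4326) = 0.0, clip(4.4468) = 1.0, clip(0.4128) = 0.4128
Projection = [1.0, 0.0, 1.0, 0.4128]
Squared diffs: [1.1936, 41.3783, 11.8804, 0.0]
Distance = sqrt(54.4523) = 7.3792


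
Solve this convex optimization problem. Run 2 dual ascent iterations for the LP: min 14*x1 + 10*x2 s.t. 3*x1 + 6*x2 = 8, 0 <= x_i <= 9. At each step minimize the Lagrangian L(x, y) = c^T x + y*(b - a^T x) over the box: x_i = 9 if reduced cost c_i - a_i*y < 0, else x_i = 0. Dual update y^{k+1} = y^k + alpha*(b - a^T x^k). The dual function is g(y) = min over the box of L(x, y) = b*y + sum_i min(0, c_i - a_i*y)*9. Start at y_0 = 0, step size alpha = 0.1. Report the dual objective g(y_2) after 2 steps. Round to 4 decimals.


Dual ascent for LP: min 14*x1 + 10*x2, 3*x1 + 6*x2 = 8, 0 <= x_i <= 9
Step 1: y^k = 0.0, reduced costs: (14.0, 10.0)
  x^k = (0.0, 0.0), subgradient = b - a^T x = 8.0
  y^{k+1} = 0.0 + 0.1*8.0 = 0.8
Step 2: y^k = 0.8, reduced costs: (11.6, 5.2)
  x^k = (0.0, 0.0), subgradient = b - a^T x = 8.0
  y^{k+1} = 0.8 + 0.1*8.0 = 1.6
Dual objective at y_2 = 1.6: reduced costs (9.2, 0.4), box minimizer x = (0.0, 0.0)
g(y_2) = b*y + (c1 - a1*y)*x1 + (c2 - a2*y)*x2 = 8*1.6 + 9.2*0.0 + 0.4*0.0 = 12.8 + 0.0 + 0.0 = 12.8


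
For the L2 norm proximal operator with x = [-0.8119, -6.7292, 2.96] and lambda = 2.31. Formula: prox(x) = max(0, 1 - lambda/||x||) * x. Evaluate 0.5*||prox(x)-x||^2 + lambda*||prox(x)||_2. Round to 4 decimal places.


Step 1: Compute ||x||.
||x|| = 7.3961
Step 2: Compute scaling factor.
scale = max(0, 1 - 2.31/7.3961) = 0.6877
Step 3: prox(x) = [-0.5583, -4.6275, 2.0355]
||prox(x)|| = 5.0861
Step 4: Proximal objective.
0.5*||prox-x||^2 = 2.6681
lambda*||prox|| = 11.7489
Total = 14.417


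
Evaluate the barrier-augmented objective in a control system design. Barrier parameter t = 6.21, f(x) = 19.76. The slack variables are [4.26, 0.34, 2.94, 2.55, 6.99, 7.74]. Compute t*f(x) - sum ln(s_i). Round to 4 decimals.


Step 1: Compute log-barrier.
ln values: [1.4493, -1.0788, 1.0784, 0.9361, 1.9445, 2.0464]
phi = -(1.4493 - 1.0788 + 1.0784 + 0.9361 + 1.9445 + 2.0464) = -6.3758
Step 2: Compute augmented objective.
t*f(x) = 6.21*19.76 = 122.7096
Total = 122.7096 - 6.3758 = 116.3338


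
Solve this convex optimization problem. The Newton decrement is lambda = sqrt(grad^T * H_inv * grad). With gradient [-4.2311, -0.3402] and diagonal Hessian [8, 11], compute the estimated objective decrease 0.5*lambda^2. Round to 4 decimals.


Step 1: H is diagonal, so H^(-1) * g = [-0.5289, -0.0309].
Step 2: g^T H^(-1) g = sum_i g_i^2 / H_ii
  = (-4.2311)^2/8 + (-0.3402)^2/11
  = 2.2378 + 0.0105 = 2.2483
Step 3: Objective decrease = 0.5 * g^T H^(-1) g = 1.1241


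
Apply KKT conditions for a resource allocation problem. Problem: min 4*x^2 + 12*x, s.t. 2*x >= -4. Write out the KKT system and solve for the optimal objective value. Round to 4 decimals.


Step 1: Try lambda = 0 (constraint inactive).
Stationarity: 2*4*x + 12 = 0
x* = -12/(2*4) = -1.5
Check constraint: 2*-1.5 = -3.0 >= -4 -- satisfied.
Step 2: Compute optimal value.
f(x*) = 4*(-1.5)^2 + 12*(-1.5) = -9.0


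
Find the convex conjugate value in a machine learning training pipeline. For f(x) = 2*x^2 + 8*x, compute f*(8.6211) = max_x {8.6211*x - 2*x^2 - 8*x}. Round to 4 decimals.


f*(y) = sup_x {y*x - a*x^2 - b*x} = sup_x {(y-b)*x - a*x^2}
FOC: (y - b) - 2a*x = 0 => x* = (y - b)/(2a)
x* = (8.6211 - 8)/(2*2) = 0.1553
f*(8.6211) = (y-b)^2/(4a) = (8.6211 - 8)^2/(4*2)
= 0.3858/8 = 0.0482


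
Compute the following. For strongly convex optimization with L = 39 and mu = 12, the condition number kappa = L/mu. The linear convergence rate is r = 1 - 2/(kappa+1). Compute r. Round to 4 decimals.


Step 1: Compute the condition number.
kappa = L/mu = 39/12 = 3.25
Step 2: Compute the convergence rate.
r = 1 - 2/(kappa + 1) = 1 - 2*mu/(L + mu) = (L - mu)/(L + mu) = 27/51 = 0.5294


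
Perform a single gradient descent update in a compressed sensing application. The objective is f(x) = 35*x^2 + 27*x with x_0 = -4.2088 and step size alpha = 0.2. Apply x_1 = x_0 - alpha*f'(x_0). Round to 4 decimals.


We compute the gradient at x_0 and apply the update.
f'(x) = 70*x + 27
f'(-4.2088) = 70*-4.2088 + 27 = -267.616
x_1 = -4.2088 - 0.2*-267.616 = 49.3144


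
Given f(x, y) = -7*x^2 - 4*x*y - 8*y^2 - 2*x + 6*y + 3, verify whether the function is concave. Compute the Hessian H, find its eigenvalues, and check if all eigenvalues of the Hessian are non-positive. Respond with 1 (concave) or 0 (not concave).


The Hessian of f(x,y) = -7*x^2 - 4*x*y - 8*y^2 - 2*x + 6*y + 3 is:
H = [[-14, -4], [-4, -16]]
Trace = -14 - 16 = -30
Determinant = -14*-16 - (-4)^2 = 208
Discriminant = (-30)^2 - 4*208 = 68.0
Eigenvalues: lambda_1 = -19.1231, lambda_2 = -10.8769
The function is concave.

1


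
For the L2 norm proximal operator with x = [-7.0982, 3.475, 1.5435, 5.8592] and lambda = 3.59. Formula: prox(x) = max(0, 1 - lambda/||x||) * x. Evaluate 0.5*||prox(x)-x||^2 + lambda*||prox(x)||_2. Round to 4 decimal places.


Step 1: Compute ||x||.
||x|| = 9.9585
Step 2: Compute scaling factor.
scale = max(0, 1 - 3.59/9.9585) = 0.6395
Step 3: prox(x) = [-4.5393, 2.2223, 0.9871, 3.747]
||prox(x)|| = 6.3685
Step 4: Proximal objective.
0.5*||prox-x||^2 = 6.4441
lambda*||prox|| = 22.8629
Total = 29.3071


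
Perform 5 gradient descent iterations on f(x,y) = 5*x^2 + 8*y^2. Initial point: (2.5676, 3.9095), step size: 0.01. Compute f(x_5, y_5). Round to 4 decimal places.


Gradient descent on f(x,y) = 5*x^2 + 8*y^2.
Starting point: (2.5676, 3.9095), alpha = 0.01
Step 1: grad_x = 2*5*2.5676 = 25.676, grad_y = 2*8*3.9095 = 62.552
  x_1 = 2.5676 - 0.01*25.676 = 2.3108
  y_1 = 3.9095 - 0.01*62.552 = 3.284
Step 2: grad_x = 2*5*2.3108 = 23.1084, grad_y = 2*8*3.284 = 52.5437
  x_2 = 2.3108 - 0.01*23.1084 = 2.0798
  y_2 = 3.284 - 0.01*52.5437 = 2.7585
Step 3: grad_x = 2*5*2.0798 = 20.7976, grad_y = 2*8*2.7585 = 44.1367
  x_3 = 2.0798 - 0.01*20.7976 = 1.8718
  y_3 = 2.7585 - 0.01*44.1367 = 2.3172
Step 4: grad_x = 2*5*1.8718 = 18.7178, grad_y = 2*8*2.3172 = 37.0748
  x_4 = 1.8718 - 0.01*18.7178 = 1.6846
  y_4 = 2.3172 - 0.01*37.0748 = 1.9464
Step 5: grad_x = 2*5*1.6846 = 16.846, grad_y = 2*8*1.9464 = 31.1428
  x_5 = 1.6846 - 0.01*16.846 = 1.5161
  y_5 = 1.9464 - 0.01*31.1428 = 1.635
f(1.5161, 1.635) = 5*1.5161^2 + 8*1.635^2 = 32.8792


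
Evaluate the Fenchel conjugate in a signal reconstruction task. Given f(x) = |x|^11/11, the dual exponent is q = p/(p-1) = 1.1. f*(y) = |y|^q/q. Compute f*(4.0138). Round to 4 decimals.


The conjugate exponent q satisfies 1/p + 1/q = 1.
p = 11, so q = 11/(11 - 1) = 1.1
|y|^q = 4.0138^1.1 = 4.6122
f*(4.0138) = 4.6122 / 1.1 = 4.1929


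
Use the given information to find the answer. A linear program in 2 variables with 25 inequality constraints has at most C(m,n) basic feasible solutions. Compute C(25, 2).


Each vertex corresponds to some choice of n active constraints out of m, so the number of vertices is at most C(m, n) = m! / (n!(m-n)!).
m = 25, n = 2
Numerator: 25 * 24
Denominator: 2! = 2
C(25, 2) = 300


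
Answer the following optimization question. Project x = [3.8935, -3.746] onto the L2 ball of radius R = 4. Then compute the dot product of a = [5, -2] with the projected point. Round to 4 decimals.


Step 1: Compute ||x|| (intermediates to 6 decimals).
||x|| = sqrt(3.8935^2 + (-3.746)^2) = 5.402949
Step 2: Project.
Since ||x|| > R, scale = R/||x|| = 4/5.402949 = 0.740336, proj(x) = scale * x
proj(x) = [2.882498, -2.773299]
Step 3: Dot product.
a^T * proj(x) = 5*2.882498 - 2*(-2.773299) = 19.9591


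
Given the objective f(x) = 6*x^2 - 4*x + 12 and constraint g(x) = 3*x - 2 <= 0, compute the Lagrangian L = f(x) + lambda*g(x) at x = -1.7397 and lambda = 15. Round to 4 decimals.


Step 1: Evaluate f(x).
f(-1.7397) = 6*(-1.7397)^2 - 4*(-1.7397) + 12 = 37.1181
Step 2: Evaluate g(x).
g(-1.7397) = 3*-1.7397 - 2 = -7.2191
Step 3: Compute Lagrangian.
L = 37.1181 + 15*-7.2191 = -71.1684


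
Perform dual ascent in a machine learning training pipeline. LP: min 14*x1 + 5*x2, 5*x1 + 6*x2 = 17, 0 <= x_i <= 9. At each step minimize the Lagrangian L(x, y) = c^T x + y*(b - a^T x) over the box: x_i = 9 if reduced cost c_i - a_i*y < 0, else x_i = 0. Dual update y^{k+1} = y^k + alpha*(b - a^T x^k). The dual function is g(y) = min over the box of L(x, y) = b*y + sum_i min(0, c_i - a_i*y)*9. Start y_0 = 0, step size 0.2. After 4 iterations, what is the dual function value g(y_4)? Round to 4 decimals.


Dual ascent for LP: min 14*x1 + 5*x2, 5*x1 + 6*x2 = 17, 0 <= x_i <= 9
Step 1: y^k = 0.0, reduced costs: (14.0, 5.0)
  x^k = (0.0, 0.0), subgradient = b - a^T x = 17.0
  y^{k+1} = 0.0 + 0.2*17.0 = 3.4
Step 2: y^k = 3.4, reduced costs: (-3.0, -15.4)
  x^k = (9.0, 9.0), subgradient = b - a^T x = -82.0
  y^{k+1} = 3.4 + 0.2*-82.0 = -13.0
Step 3: y^k = -13.0, reduced costs: (79.0, 83.0)
  x^k = (0.0, 0.0), subgradient = b - a^T x = 17.0
  y^{k+1} = -13.0 + 0.2*17.0 = -9.6
Step 4: y^k = -9.6, reduced costs: (62.0, 62.6)
  x^k = (0.0, 0.0), subgradient = b - a^T x = 17.0
  y^{k+1} = -9.6 + 0.2*17.0 = -6.2
Dual objective at y_4 = -6.2: reduced costs (45.0, 42.2), box minimizer x = (0.0, 0.0)
g(y_4) = b*y + (c1 - a1*y)*x1 + (c2 - a2*y)*x2 = 17*(-6.2) + 45.0*0.0 + 42.2*0.0 = -105.4 + 0.0 + 0.0 = -105.4


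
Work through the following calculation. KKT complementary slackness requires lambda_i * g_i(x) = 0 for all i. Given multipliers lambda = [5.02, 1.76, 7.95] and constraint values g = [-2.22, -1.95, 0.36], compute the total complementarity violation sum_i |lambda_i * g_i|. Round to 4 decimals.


KKT complementary slackness check:
lambda_1 * g_1 = 5.02 * -2.22 = -11.1444
lambda_2 * g_2 = 1.76 * -1.95 = -3.432
lambda_3 * g_3 = 7.95 * 0.36 = 2.862
Total violation = 11.1444 + 3.432 + 2.862 = 17.4384


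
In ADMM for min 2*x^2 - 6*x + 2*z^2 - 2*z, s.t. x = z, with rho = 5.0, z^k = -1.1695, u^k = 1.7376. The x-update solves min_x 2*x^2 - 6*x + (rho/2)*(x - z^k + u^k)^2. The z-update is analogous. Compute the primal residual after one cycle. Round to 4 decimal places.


ADMM iteration with rho = 5.0, z^k = -1.1695, u^k = 1.7376
Step 1: x-update.
Minimize 2*x^2 - 6*x + (5.0/2)*(x + 1.1695 + 1.7376)^2
FOC: (2*2 + 5.0)*x = 6 + 5.0*(-1.1695 - 1.7376)
x^{k+1} = -0.9484
Step 2: z-update.
Minimize 2*z^2 - 2*z + (5.0/2)*(-0.9484 - z + 1.7376)^2
FOC: (2*2 + 5.0)*z = 2 + 5.0*(-0.9484 + 1.7376)
z^{k+1} = 0.6607
Step 3: u-update.
u^{k+1} = 1.7376 - 0.9484 - 0.6607 = 0.1285
Step 4: Primal residual = |-0.9484 - 0.6607| = 1.6091


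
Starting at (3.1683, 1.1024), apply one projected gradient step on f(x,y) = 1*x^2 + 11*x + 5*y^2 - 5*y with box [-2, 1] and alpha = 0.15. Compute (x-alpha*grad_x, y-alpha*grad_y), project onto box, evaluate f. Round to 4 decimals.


Step 1: Compute gradient at (3.1683, 1.1024).
grad_x = 2*1*3.1683 + 11 = 17.3366
grad_y = 2*5*1.1024 - 5 = 6.024
Step 2: Gradient step.
x_raw = 3.1683 - 0.15*17.3366 = 0.5678
y_raw = 1.1024 - 0.15*6.024 = 0.1988
Step 3: Project onto [-2, 1].
x_proj = clip(0.5678) = 0.5678
y_proj = clip(0.1988) = 0.1988
Step 4: Evaluate f.
f(0.5678, 0.1988) = 5.7719


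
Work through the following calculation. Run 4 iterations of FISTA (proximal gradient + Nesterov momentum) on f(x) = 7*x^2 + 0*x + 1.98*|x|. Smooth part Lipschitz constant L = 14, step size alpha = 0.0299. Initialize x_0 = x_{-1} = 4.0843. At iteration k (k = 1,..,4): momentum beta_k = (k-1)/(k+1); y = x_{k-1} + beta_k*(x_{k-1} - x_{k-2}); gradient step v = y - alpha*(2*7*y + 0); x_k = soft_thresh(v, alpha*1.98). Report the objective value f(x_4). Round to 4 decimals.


FISTA on f(x) = 7*x^2 + 0*x + 1.98*|x|
L = 14, alpha = 0.0299
Iteration 1: beta = 0.0, y = 4.0843 + 0.0*(4.0843 - 4.0843) = 4.0843
  grad(y) = 57.1802, v = y - alpha*grad = 2.3746
  prox(v) = soft_thresh(2.3746, 0.0592) = 2.3154
Iteration 2: beta = 0.3333, y = 2.3154 + 0.3333*(2.3154 - 4.0843) = 1.7258
  grad(y) = 24.1609, v = y - alpha*grad = 1.0034
  prox(v) = soft_thresh(1.0034, 0.0592) = 0.9442
Iteration 3: beta = 0.5, y = 0.9442 + 0.5*(0.9442 - 2.3154) = 0.2585
  grad(y) = 3.6196, v = y - alpha*grad = 0.1503
  prox(v) = soft_thresh(0.1503, 0.0592) = 0.0911
Iteration 4: beta = 0.6, y = 0.0911 + 0.6*(0.0911 - 0.9442) = -0.4207
  grad(y) = -5.89, v = y - alpha*grad = -0.2446
  prox(v) = soft_thresh(-0.2446, 0.0592) = -0.1854
f(x_4) = 7*(-0.1854)^2 + 0*(-0.1854) + 1.98*|-0.1854| = 0.6077


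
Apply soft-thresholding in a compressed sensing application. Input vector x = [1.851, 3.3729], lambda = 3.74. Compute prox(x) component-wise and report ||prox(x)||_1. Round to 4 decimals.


Soft-thresholding with lambda = 3.74:
prox(1.851) = sign(1.851)*max(|1.851| - 3.74, 0) = 0.0
prox(3.3729) = sign(3.3729)*max(|3.3729| - 3.74, 0) = 0.0
prox(x) = [0.0, 0.0]
||prox(x)||_1 = 0.0 + 0.0 = 0.0


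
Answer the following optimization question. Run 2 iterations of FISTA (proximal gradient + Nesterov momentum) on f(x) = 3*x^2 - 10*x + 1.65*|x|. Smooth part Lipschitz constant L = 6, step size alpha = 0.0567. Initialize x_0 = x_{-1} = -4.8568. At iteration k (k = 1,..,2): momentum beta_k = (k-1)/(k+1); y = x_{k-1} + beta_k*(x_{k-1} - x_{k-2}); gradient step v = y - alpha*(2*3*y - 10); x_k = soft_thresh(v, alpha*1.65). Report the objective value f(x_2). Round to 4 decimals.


FISTA on f(x) = 3*x^2 - 10*x + 1.65*|x|
L = 6, alpha = 0.0567
Iteration 1: beta = 0.0, y = -4.8568 + 0.0*(-4.8568 + 4.8568) = -4.8568
  grad(y) = -39.1408, v = y - alpha*grad = -2.6375
  prox(v) = soft_thresh(-2.6375, 0.0936) = -2.544
Iteration 2: beta = 0.3333, y = -2.544 + 0.3333*(-2.544 + 4.8568) = -1.773
  grad(y) = -20.6381, v = y - alpha*grad = -0.6028
  prox(v) = soft_thresh(-0.6028, 0.0936) = -0.5093
f(x_2) = 3*(-0.5093)^2 - 10*(-0.5093) + 1.65*|-0.5093| = 6.7112


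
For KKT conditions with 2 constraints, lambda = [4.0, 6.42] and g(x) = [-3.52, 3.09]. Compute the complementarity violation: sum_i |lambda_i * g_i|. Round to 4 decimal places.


KKT complementary slackness check:
lambda_1 * g_1 = 4.0 * -3.52 = -14.08
lambda_2 * g_2 = 6.42 * 3.09 = 19.8378
Total violation = 14.08 + 19.8378 = 33.9178


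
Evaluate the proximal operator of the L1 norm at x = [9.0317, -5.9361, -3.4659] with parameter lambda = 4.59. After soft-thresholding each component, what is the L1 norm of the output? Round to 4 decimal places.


Soft-thresholding with lambda = 4.59:
prox(9.0317) = sign(9.0317)*max(|9.0317| - 4.59, 0) = 4.4417
prox(-5.9361) = sign(-5.9361)*max(|-5.9361| - 4.59, 0) = -1.3461
prox(-3.4659) = sign(-3.4659)*max(|-3.4659| - 4.59, 0) = 0.0
prox(x) = [4.4417, -1.3461, 0.0]
||prox(x)||_1 = 4.4417 + 1.3461 + 0.0 = 5.7878


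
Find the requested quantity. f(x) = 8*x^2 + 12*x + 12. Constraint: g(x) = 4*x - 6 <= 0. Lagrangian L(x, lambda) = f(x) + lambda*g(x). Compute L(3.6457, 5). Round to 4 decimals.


Step 1: Evaluate f(x).
f(3.6457) = 8*3.6457^2 + 12*3.6457 + 12 = 162.0774
Step 2: Evaluate g(x).
g(3.6457) = 4*3.6457 - 6 = 8.5828
Step 3: Compute Lagrangian.
L = 162.0774 + 5*8.5828 = 204.9914


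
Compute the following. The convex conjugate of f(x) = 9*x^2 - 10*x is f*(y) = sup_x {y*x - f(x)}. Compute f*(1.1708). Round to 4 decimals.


f*(y) = sup_x {y*x - a*x^2 - b*x} = sup_x {(y-b)*x - a*x^2}
FOC: (y - b) - 2a*x = 0 => x* = (y - b)/(2a)
x* = (1.1708 + 10)/(2*9) = 0.6206
f*(1.1708) = (y-b)^2/(4a) = (1.1708 + 10)^2/(4*9)
= 124.7868/36 = 3.4663


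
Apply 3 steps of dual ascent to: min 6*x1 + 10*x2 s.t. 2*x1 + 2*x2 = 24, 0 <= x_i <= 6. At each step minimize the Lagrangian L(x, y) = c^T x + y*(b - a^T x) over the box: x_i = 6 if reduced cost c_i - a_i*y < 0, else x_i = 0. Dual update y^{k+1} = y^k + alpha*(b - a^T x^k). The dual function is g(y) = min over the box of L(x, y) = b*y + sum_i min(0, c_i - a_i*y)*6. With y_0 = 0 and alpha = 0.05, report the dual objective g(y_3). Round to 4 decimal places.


Dual ascent for LP: min 6*x1 + 10*x2, 2*x1 + 2*x2 = 24, 0 <= x_i <= 6
Step 1: y^k = 0.0, reduced costs: (6.0, 10.0)
  x^k = (0.0, 0.0), subgradient = b - a^T x = 24.0
  y^{k+1} = 0.0 + 0.05*24.0 = 1.2
Step 2: y^k = 1.2, reduced costs: (3.6, 7.6)
  x^k = (0.0, 0.0), subgradient = b - a^T x = 24.0
  y^{k+1} = 1.2 + 0.05*24.0 = 2.4
Step 3: y^k = 2.4, reduced costs: (1.2, 5.2)
  x^k = (0.0, 0.0), subgradient = b - a^T x = 24.0
  y^{k+1} = 2.4 + 0.05*24.0 = 3.6
Dual objective at y_3 = 3.6: reduced costs (-1.2, 2.8), box minimizer x = (6.0, 0.0)
g(y_3) = b*y + (c1 - a1*y)*x1 + (c2 - a2*y)*x2 = 24*3.6 + (-1.2)*6.0 + 2.8*0.0 = 86.4 - 7.2 + 0.0 = 79.2


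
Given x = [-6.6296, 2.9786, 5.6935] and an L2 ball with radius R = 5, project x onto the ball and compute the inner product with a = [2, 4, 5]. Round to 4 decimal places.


Step 1: Compute ||x|| (intermediates to 6 decimals).
||x|| = sqrt((-6.6296)^2 + 2.9786^2 + 5.6935^2) = 9.232529
Step 2: Project.
Since ||x|| > R, scale = R/||x|| = 5/9.232529 = 0.541563, proj(x) = scale * x
proj(x) = [-3.590346, 1.6131, 3.083389]
Step 3: Dot product.
a^T * proj(x) = 2*(-3.590346) + 4*1.6131 + 5*3.083389 = 14.6887


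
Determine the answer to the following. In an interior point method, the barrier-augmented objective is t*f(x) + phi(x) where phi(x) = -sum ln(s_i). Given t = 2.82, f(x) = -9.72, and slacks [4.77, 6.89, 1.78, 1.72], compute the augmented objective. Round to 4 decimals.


Step 1: Compute log-barrier.
ln values: [1.5623, 1.9301, 0.5766, 0.5423]
phi = -(1.5623 + 1.9301 + 0.5766 + 0.5423) = -4.6114
Step 2: Compute augmented objective.
t*f(x) = 2.82*-9.72 = -27.4104
Total = -27.4104 - 4.6114 = -32.0218


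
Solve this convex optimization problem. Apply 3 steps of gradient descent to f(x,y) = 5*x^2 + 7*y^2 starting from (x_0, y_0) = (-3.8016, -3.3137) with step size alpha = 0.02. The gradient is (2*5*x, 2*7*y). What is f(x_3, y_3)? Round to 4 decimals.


Gradient descent on f(x,y) = 5*x^2 + 7*y^2.
Starting point: (-3.8016, -3.3137), alpha = 0.02
Step 1: grad_x = 2*5*-3.8016 = -38.016, grad_y = 2*7*-3.3137 = -46.3918
  x_1 = -3.8016 - 0.02*-38.016 = -3.0413
  y_1 = -3.3137 - 0.02*-46.3918 = -2.3859
Step 2: grad_x = 2*5*-3.0413 = -30.4128, grad_y = 2*7*-2.3859 = -33.4021
  x_2 = -3.0413 - 0.02*-30.4128 = -2.433
  y_2 = -2.3859 - 0.02*-33.4021 = -1.7178
Step 3: grad_x = 2*5*-2.433 = -24.3302, grad_y = 2*7*-1.7178 = -24.0495
  x_3 = -2.433 - 0.02*-24.3302 = -1.9464
  y_3 = -1.7178 - 0.02*-24.0495 = -1.2368
f(-1.9464, -1.2368) = 5*(-1.9464)^2 + 7*(-1.2368)^2 = 29.651


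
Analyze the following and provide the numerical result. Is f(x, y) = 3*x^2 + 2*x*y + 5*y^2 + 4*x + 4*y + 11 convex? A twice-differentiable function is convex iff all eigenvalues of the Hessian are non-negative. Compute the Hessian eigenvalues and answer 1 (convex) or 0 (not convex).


The Hessian of f(x,y) = 3*x^2 + 2*x*y + 5*y^2 + 4*x + 4*y + 11 is:
H = [[6, 2], [2, 10]]
Trace = 6 + 10 = 16
Determinant = 6*10 - (2)^2 = 56
Discriminant = (16)^2 - 4*56 = 32.0
Eigenvalues: lambda_1 = 5.1716, lambda_2 = 10.8284
The function is convex.

1


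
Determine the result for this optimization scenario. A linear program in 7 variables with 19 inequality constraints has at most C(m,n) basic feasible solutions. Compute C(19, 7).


Each vertex corresponds to some choice of n active constraints out of m, so the number of vertices is at most C(m, n) = m! / (n!(m-n)!).
m = 19, n = 7
Numerator: 19 * 18 * 17 * 16 * 15 * 14 * 13
Denominator: 7! = 5040
C(19, 7) = 50388


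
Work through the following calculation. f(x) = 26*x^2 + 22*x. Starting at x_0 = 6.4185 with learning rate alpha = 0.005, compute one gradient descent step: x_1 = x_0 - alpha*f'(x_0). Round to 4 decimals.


We compute the gradient at x_0 and apply the update.
f'(x) = 52*x + 22
f'(6.4185) = 52*6.4185 + 22 = 355.762
x_1 = 6.4185 - 0.005*355.762 = 4.6397


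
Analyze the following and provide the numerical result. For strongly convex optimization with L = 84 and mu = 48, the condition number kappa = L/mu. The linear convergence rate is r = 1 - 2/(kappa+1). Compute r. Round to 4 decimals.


Step 1: Compute the condition number.
kappa = L/mu = 84/48 = 1.75
Step 2: Compute the convergence rate.
r = 1 - 2/(kappa + 1) = 1 - 2*mu/(L + mu) = (L - mu)/(L + mu) = 36/132 = 0.2727


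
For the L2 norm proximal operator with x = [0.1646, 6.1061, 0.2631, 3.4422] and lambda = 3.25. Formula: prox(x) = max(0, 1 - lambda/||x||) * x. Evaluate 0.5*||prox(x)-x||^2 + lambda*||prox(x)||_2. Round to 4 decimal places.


Step 1: Compute ||x||.
||x|| = 7.0164
Step 2: Compute scaling factor.
scale = max(0, 1 - 3.25/7.0164) = 0.5368
Step 3: prox(x) = [0.0884, 3.2777, 0.1412, 1.8478]
||prox(x)|| = 3.7664
Step 4: Proximal objective.
0.5*||prox-x||^2 = 5.2813
lambda*||prox|| = 12.2408
Total = 17.522


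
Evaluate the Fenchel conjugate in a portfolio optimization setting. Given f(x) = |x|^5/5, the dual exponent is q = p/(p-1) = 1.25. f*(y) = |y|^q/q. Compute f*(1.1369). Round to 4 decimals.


The conjugate exponent q satisfies 1/p + 1/q = 1.
p = 5, so q = 5/(5 - 1) = 1.25
|y|^q = 1.1369^1.25 = 1.174
f*(1.1369) = 1.174 / 1.25 = 0.9392


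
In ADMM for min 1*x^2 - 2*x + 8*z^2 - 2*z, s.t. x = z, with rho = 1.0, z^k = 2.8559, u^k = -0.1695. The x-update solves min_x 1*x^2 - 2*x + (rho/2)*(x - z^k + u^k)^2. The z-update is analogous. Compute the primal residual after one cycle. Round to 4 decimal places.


ADMM iteration with rho = 1.0, z^k = 2.8559, u^k = -0.1695
Step 1: x-update.
Minimize 1*x^2 - 2*x + (1.0/2)*(x - 2.8559 - 0.1695)^2
FOC: (2*1 + 1.0)*x = 2 + 1.0*(2.8559 + 0.1695)
x^{k+1} = 1.6751
Step 2: z-update.
Minimize 8*z^2 - 2*z + (1.0/2)*(1.6751 - z - 0.1695)^2
FOC: (2*8 + 1.0)*z = 2 + 1.0*(1.6751 - 0.1695)
z^{k+1} = 0.2062
Step 3: u-update.
u^{k+1} = -0.1695 + 1.6751 - 0.2062 = 1.2994
Step 4: Primal residual = |1.6751 - 0.2062| = 1.4689


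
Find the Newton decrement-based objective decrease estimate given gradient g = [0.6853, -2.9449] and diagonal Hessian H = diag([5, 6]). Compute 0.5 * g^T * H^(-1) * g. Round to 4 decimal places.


Step 1: H is diagonal, so H^(-1) * g = [0.1371, -0.4908].
Step 2: g^T H^(-1) g = sum_i g_i^2 / H_ii
  = (0.6853)^2/5 + (-2.9449)^2/6
  = 0.0939 + 1.4454 = 1.5393
Step 3: Objective decrease = 0.5 * g^T H^(-1) g = 0.7697


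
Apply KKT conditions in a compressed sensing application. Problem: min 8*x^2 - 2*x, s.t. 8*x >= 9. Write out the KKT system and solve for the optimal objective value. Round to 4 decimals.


Step 1: Try lambda = 0 (constraint inactive).
x_unc = 2/(2*8) = 0.125
Check: 8*0.125 = 1.0 < 9 -- violated!
Step 2: Constraint must be active: 8*x = 9
x* = 9/8 = 1.125
lambda = (2*8*1.125 - 2)/8 = 2.0
Step 3: Compute optimal value.
f(x*) = 8*1.125^2 - 2*1.125 = 7.875


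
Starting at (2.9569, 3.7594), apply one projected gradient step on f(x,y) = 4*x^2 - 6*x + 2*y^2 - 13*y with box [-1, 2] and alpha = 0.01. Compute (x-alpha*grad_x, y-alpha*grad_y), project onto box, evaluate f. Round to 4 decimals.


Step 1: Compute gradient at (2.9569, 3.7594).
grad_x = 2*4*2.9569 - 6 = 17.6552
grad_y = 2*2*3.7594 - 13 = 2.0376
Step 2: Gradient step.
x_raw = 2.9569 - 0.01*17.6552 = 2.7803
y_raw = 3.7594 - 0.01*2.0376 = 3.739
Step 3: Project onto [-1, 2].
x_proj = clip(2.7803) = 2.0
y_proj = clip(3.739) = 2.0
Step 4: Evaluate f.
f(2.0, 2.0) = -14.0


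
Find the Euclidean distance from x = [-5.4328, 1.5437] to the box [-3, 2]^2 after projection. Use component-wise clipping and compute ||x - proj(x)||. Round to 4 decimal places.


Project each component onto [-3, 2].
clip(-5.4328) = -3.0, clip(1.5437) = 1.5437
Projection = [-3.0, 1.5437]
Squared diffs: [5.9185, 0.0]
Distance = sqrt(5.9185) = 2.4328


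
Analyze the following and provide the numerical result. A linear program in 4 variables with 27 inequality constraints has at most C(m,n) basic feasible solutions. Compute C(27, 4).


Each vertex corresponds to some choice of n active constraints out of m, so the number of vertices is at most C(m, n) = m! / (n!(m-n)!).
m = 27, n = 4
Numerator: 27 * 26 * 25 * 24
Denominator: 4! = 24
C(27, 4) = 17550


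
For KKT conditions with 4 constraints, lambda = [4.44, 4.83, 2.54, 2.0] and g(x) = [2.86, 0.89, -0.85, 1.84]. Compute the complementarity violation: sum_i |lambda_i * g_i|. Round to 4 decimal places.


KKT complementary slackness check:
lambda_1 * g_1 = 4.44 * 2.86 = 12.6984
lambda_2 * g_2 = 4.83 * 0.89 = 4.2987
lambda_3 * g_3 = 2.54 * -0.85 = -2.159
lambda_4 * g_4 = 2.0 * 1.84 = 3.68
Total violation = 12.6984 + 4.2987 + 2.159 + 3.68 = 22.8361


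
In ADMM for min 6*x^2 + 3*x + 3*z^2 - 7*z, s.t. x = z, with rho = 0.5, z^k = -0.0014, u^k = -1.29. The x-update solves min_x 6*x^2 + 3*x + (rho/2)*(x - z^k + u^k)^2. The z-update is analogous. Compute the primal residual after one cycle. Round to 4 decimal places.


ADMM iteration with rho = 0.5, z^k = -0.0014, u^k = -1.29
Step 1: x-update.
Minimize 6*x^2 + 3*x + (0.5/2)*(x + 0.0014 - 1.29)^2
FOC: (2*6 + 0.5)*x = -3 + 0.5*(-0.0014 + 1.29)
x^{k+1} = -0.1885
Step 2: z-update.
Minimize 3*z^2 - 7*z + (0.5/2)*(-0.1885 - z - 1.29)^2
FOC: (2*3 + 0.5)*z = 7 + 0.5*(-0.1885 - 1.29)
z^{k+1} = 0.9632
Step 3: u-update.
u^{k+1} = -1.29 - 0.1885 - 0.9632 = -2.4417
Step 4: Primal residual = |-0.1885 - 0.9632| = 1.1517


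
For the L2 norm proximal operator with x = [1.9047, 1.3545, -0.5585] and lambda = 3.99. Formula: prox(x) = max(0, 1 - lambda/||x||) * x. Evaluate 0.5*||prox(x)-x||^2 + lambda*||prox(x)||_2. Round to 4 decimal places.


Step 1: Compute ||x||.
||x|| = 2.403
Step 2: Compute scaling factor.
scale = max(0, 1 - 3.99/2.403) = 0.0
Step 3: prox(x) = [0.0, 0.0, -0.0]
||prox(x)|| = 0.0
Step 4: Proximal objective.
0.5*||prox-x||^2 = 2.8872
lambda*||prox|| = 0.0
Total = 2.8872


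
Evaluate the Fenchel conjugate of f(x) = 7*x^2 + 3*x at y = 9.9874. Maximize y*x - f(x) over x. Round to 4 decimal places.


f*(y) = sup_x {y*x - a*x^2 - b*x} = sup_x {(y-b)*x - a*x^2}
FOC: (y - b) - 2a*x = 0 => x* = (y - b)/(2a)
x* = (9.9874 - 3)/(2*7) = 0.4991
f*(9.9874) = (y-b)^2/(4a) = (9.9874 - 3)^2/(4*7)
= 48.8238/28 = 1.7437


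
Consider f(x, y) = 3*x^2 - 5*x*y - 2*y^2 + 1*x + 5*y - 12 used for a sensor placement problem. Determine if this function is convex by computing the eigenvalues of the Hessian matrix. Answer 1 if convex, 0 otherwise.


The Hessian of f(x,y) = 3*x^2 - 5*x*y - 2*y^2 + 1*x + 5*y - 12 is:
H = [[6, -5], [-5, -4]]
Trace = 6 - 4 = 2
Determinant = 6*-4 - (-5)^2 = -49
Discriminant = (2)^2 - 4*-49 = 200.0
Eigenvalues: lambda_1 = -6.0711, lambda_2 = 8.0711
The function is not convex.

0


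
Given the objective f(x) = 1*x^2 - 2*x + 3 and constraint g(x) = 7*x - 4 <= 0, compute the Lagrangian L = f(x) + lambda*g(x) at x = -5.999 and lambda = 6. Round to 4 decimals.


Step 1: Evaluate f(x).
f(-5.999) = 1*(-5.999)^2 - 2*(-5.999) + 3 = 50.986
Step 2: Evaluate g(x).
g(-5.999) = 7*-5.999 - 4 = -45.993
Step 3: Compute Lagrangian.
L = 50.986 + 6*-45.993 = -224.972


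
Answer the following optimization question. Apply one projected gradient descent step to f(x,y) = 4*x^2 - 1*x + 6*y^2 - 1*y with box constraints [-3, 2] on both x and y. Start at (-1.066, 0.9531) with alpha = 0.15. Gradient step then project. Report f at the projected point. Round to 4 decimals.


Step 1: Compute gradient at (-1.066, 0.9531).
grad_x = 2*4*-1.066 - 1 = -9.528
grad_y = 2*6*0.9531 - 1 = 10.4372
Step 2: Gradient step.
x_raw = -1.066 - 0.15*-9.528 = 0.3632
y_raw = 0.9531 - 0.15*10.4372 = -0.6125
Step 3: Project onto [-3, 2].
x_proj = clip(0.3632) = 0.3632
y_proj = clip(-0.6125) = -0.6125
Step 4: Evaluate f.
f(0.3632, -0.6125) = 3.0277


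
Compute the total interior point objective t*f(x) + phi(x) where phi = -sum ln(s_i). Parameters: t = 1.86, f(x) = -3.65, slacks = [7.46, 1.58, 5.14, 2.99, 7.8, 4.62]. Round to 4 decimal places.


Step 1: Compute log-barrier.
ln values: [2.0096, 0.4574, 1.6371, 1.0953, 2.0541, 1.5304]
phi = -(2.0096 + 0.4574 + 1.6371 + 1.0953 + 2.0541 + 1.5304) = -8.7838
Step 2: Compute augmented objective.
t*f(x) = 1.86*-3.65 = -6.789
Total = -6.789 - 8.7838 = -15.5728


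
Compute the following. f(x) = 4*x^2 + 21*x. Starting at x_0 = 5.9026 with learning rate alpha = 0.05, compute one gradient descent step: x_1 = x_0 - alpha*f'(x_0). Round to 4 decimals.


We compute the gradient at x_0 and apply the update.
f'(x) = 8*x + 21
f'(5.9026) = 8*5.9026 + 21 = 68.2208
x_1 = 5.9026 - 0.05*68.2208 = 2.4916


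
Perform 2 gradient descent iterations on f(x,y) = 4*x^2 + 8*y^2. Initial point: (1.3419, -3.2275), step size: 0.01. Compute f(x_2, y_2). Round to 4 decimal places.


Gradient descent on f(x,y) = 4*x^2 + 8*y^2.
Starting point: (1.3419, -3.2275), alpha = 0.01
Step 1: grad_x = 2*4*1.3419 = 10.7352, grad_y = 2*8*-3.2275 = -51.64
  x_1 = 1.3419 - 0.01*10.7352 = 1.2345
  y_1 = -3.2275 - 0.01*-51.64 = -2.7111
Step 2: grad_x = 2*4*1.2345 = 9.8764, grad_y = 2*8*-2.7111 = -43.3776
  x_2 = 1.2345 - 0.01*9.8764 = 1.1358
  y_2 = -2.7111 - 0.01*-43.3776 = -2.2773
f(1.1358, -2.2773) = 4*1.1358^2 + 8*(-2.2773)^2 = 46.6497


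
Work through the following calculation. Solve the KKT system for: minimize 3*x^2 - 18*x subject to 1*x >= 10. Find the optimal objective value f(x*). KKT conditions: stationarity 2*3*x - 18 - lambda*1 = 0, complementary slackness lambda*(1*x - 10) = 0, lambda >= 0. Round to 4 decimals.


Step 1: Try lambda = 0 (constraint inactive).
x_unc = 18/(2*3) = 3.0
Check: 1*3.0 = 3.0 < 10 -- violated!
Step 2: Constraint must be active: 1*x = 10
x* = 10/1 = 10.0
lambda = (2*3*10.0 - 18)/1 = 42.0
Step 3: Compute optimal value.
f(x*) = 3*10.0^2 - 18*10.0 = 120.0


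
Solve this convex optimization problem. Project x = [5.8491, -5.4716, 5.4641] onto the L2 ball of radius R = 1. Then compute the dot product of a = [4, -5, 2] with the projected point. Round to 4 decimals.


Step 1: Compute ||x|| (intermediates to 6 decimals).
||x|| = sqrt(5.8491^2 + (-5.4716)^2 + 5.4641^2) = 9.695709
Step 2: Project.
Since ||x|| > R, scale = R/||x|| = 1/9.695709 = 0.103138, proj(x) = scale * x
proj(x) = [0.603264, -0.56433, 0.563556]
Step 3: Dot product.
a^T * proj(x) = 4*0.603264 - 5*(-0.56433) + 2*0.563556 = 6.3618


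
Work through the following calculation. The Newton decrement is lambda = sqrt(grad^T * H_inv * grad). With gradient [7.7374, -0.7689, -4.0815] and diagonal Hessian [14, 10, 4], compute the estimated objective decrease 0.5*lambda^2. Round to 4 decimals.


Step 1: H is diagonal, so H^(-1) * g = [0.5527, -0.0769, -1.0204].
Step 2: g^T H^(-1) g = sum_i g_i^2 / H_ii
  = (7.7374)^2/14 + (-0.7689)^2/10 + (-4.0815)^2/4
  = 4.2762 + 0.0591 + 4.1647 = 8.5
Step 3: Objective decrease = 0.5 * g^T H^(-1) g = 4.25


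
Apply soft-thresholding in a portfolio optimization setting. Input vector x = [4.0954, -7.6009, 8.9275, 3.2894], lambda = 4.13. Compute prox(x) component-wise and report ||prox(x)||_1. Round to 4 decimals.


Soft-thresholding with lambda = 4.13:
prox(4.0954) = sign(4.0954)*max(|4.0954| - 4.13, 0) = 0.0
prox(-7.6009) = sign(-7.6009)*max(|-7.6009| - 4.13, 0) = -3.4709
prox(8.9275) = sign(8.9275)*max(|8.9275| - 4.13, 0) = 4.7975
prox(3.2894) = sign(3.2894)*max(|3.2894| - 4.13, 0) = 0.0
prox(x) = [0.0, -3.4709, 4.7975, 0.0]
||prox(x)||_1 = 0.0 + 3.4709 + 4.7975 + 0.0 = 8.2684


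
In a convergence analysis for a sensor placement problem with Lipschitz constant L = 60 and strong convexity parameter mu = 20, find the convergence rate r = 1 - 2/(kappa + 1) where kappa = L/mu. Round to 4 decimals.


Step 1: Compute the condition number.
kappa = L/mu = 60/20 = 3.0
Step 2: Compute the convergence rate.
r = 1 - 2/(kappa + 1) = 1 - 2*mu/(L + mu) = (L - mu)/(L + mu) = 40/80 = 0.5


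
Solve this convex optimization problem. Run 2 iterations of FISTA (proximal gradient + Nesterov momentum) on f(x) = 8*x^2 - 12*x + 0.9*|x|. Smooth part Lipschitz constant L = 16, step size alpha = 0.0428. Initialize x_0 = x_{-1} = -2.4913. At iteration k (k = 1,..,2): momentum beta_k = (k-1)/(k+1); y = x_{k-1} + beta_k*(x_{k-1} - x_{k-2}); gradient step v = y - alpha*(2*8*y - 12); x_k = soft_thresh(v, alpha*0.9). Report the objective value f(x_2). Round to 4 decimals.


FISTA on f(x) = 8*x^2 - 12*x + 0.9*|x|
L = 16, alpha = 0.0428
Iteration 1: beta = 0.0, y = -2.4913 + 0.0*(-2.4913 + 2.4913) = -2.4913
  grad(y) = -51.8608, v = y - alpha*grad = -0.2717
  prox(v) = soft_thresh(-0.2717, 0.0385) = -0.2331
Iteration 2: beta = 0.3333, y = -0.2331 + 0.3333*(-0.2331 + 2.4913) = 0.5196
  grad(y) = -3.6867, v = y - alpha*grad = 0.6774
  prox(v) = soft_thresh(0.6774, 0.0385) = 0.6389
f(x_2) = 8*0.6389^2 - 12*0.6389 + 0.9*|0.6389| = -3.8262


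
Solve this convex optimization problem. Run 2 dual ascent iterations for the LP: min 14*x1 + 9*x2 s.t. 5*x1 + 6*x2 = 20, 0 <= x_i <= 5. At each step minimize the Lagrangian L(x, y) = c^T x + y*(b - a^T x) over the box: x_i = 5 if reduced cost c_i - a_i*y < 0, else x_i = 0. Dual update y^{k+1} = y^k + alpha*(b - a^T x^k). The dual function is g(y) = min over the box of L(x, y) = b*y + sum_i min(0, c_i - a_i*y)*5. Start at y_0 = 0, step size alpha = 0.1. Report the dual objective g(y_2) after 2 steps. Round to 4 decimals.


Dual ascent for LP: min 14*x1 + 9*x2, 5*x1 + 6*x2 = 20, 0 <= x_i <= 5
Step 1: y^k = 0.0, reduced costs: (14.0, 9.0)
  x^k = (0.0, 0.0), subgradient = b - a^T x = 20.0
  y^{k+1} = 0.0 + 0.1*20.0 = 2.0
Step 2: y^k = 2.0, reduced costs: (4.0, -3.0)
  x^k = (0.0, 5.0), subgradient = b - a^T x = -10.0
  y^{k+1} = 2.0 + 0.1*-10.0 = 1.0
Dual objective at y_2 = 1.0: reduced costs (9.0, 3.0), box minimizer x = (0.0, 0.0)
g(y_2) = b*y + (c1 - a1*y)*x1 + (c2 - a2*y)*x2 = 20*1.0 + 9.0*0.0 + 3.0*0.0 = 20.0 + 0.0 + 0.0 = 20.0


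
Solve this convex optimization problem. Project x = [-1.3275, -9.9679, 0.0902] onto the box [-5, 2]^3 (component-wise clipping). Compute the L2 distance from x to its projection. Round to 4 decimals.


Project each component onto [-5, 2].
clip(-1.3275) = -1.3275, clip(-9.9679) = -5.0, clip(0.0902) = 0.0902
Projection = [-1.3275, -5.0, 0.0902]
Squared diffs: [0.0, 24.68, 0.0]
Distance = sqrt(24.68) = 4.9679


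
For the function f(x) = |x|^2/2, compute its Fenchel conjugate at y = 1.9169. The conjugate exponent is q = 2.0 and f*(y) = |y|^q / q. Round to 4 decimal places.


The conjugate exponent q satisfies 1/p + 1/q = 1.
p = 2, so q = 2/(2 - 1) = 2.0
|y|^q = 1.9169^2.0 = 3.6745
f*(1.9169) = 3.6745 / 2.0 = 1.8373


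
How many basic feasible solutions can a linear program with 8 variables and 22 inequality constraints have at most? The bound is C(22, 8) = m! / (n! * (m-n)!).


Each vertex corresponds to some choice of n active constraints out of m, so the number of vertices is at most C(m, n) = m! / (n!(m-n)!).
m = 22, n = 8
Numerator: 22 * 21 * 20 * 19 * 18 * 17 * 16 * 15
Denominator: 8! = 40320
C(22, 8) = 319770


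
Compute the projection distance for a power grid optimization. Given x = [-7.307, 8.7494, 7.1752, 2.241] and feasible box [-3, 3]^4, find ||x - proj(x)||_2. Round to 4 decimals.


Project each component onto [-3, 3].
clip(-7.307) = -3.0, clip(8.7494) = 3.0, clip(7.1752) = 3.0, clip(2.241) = 2.241
Projection = [-3.0, 3.0, 3.0, 2.241]
Squared diffs: [18.5502, 33.0556, 17.4323, 0.0]
Distance = sqrt(69.0381) = 8.3089


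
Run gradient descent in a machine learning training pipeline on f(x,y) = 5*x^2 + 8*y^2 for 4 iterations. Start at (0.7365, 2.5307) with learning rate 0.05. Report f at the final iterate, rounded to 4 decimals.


Gradient descent on f(x,y) = 5*x^2 + 8*y^2.
Starting point: (0.7365, 2.5307), alpha = 0.05
Step 1: grad_x = 2*5*0.7365 = 7.365, grad_y = 2*8*2.5307 = 40.4912
  x_1 = 0.7365 - 0.05*7.365 = 0.3683
  y_1 = 2.5307 - 0.05*40.4912 = 0.5061
Step 2: grad_x = 2*5*0.3683 = 3.6825, grad_y = 2*8*0.5061 = 8.0982
  x_2 = 0.3683 - 0.05*3.6825 = 0.1841
  y_2 = 0.5061 - 0.05*8.0982 = 0.1012
Step 3: grad_x = 2*5*0.1841 = 1.8413, grad_y = 2*8*0.1012 = 1.6196
  x_3 = 0.1841 - 0.05*1.8413 = 0.0921
  y_3 = 0.1012 - 0.05*1.6196 = 0.0202
Step 4: grad_x = 2*5*0.0921 = 0.9206, grad_y = 2*8*0.0202 = 0.3239
  x_4 = 0.0921 - 0.05*0.9206 = 0.046
  y_4 = 0.0202 - 0.05*0.3239 = 0.004
f(0.046, 0.004) = 5*0.046^2 + 8*0.004^2 = 0.0107


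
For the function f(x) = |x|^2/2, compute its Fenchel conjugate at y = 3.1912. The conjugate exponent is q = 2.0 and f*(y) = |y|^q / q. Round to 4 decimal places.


The conjugate exponent q satisfies 1/p + 1/q = 1.
p = 2, so q = 2/(2 - 1) = 2.0
|y|^q = 3.1912^2.0 = 10.1838
f*(3.1912) = 10.1838 / 2.0 = 5.0919
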